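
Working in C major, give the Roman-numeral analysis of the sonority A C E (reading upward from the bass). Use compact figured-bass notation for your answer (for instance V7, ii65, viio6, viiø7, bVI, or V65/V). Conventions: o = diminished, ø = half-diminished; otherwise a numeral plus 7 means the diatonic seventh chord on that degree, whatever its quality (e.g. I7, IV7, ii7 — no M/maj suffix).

vi

The pitches A-C-E form a minor triad rooted on A.
A is scale degree 6 in C major, and a minor triad on that degree is written vi.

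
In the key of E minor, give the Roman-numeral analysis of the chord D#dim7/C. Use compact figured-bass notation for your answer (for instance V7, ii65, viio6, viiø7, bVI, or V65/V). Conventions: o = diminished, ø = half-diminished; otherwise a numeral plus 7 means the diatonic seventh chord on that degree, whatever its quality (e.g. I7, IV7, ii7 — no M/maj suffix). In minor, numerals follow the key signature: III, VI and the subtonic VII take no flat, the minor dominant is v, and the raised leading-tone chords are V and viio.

Stacked in thirds the chord is D#-F#-A-C: a fully diminished seventh chord on D#.
D# is scale degree 7 in E minor, and a fully diminished seventh chord on that degree is written viio7.
With C in the bass the chord is in third inversion, so the figured bass is 42.

viio42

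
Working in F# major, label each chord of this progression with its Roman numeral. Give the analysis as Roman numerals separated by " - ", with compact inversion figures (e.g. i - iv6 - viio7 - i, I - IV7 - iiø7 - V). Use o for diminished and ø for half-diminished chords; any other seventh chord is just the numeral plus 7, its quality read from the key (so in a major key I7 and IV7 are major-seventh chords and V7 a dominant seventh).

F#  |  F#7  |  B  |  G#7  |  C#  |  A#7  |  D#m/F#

F#: root F# is the tonic; major triad there is I.
F#7: a dominant seventh chord on F#, the applied dominant of IV → V7/IV.
B has root B, degree 4 in F# major, so IV.
G#7 is the secondary dominant of V (dominant seventh chord on G#): V7/V.
C# has root C#, degree 5 in F# major, so V.
A#7: chromatic; A# is V of vi, so V7/vi.
D#m/F# has root D#, degree 6 in F# major, so vi6.

I - V7/IV - IV - V7/V - V - V7/vi - vi6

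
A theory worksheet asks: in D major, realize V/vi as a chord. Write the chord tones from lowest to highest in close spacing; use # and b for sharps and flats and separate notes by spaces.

F# A# C#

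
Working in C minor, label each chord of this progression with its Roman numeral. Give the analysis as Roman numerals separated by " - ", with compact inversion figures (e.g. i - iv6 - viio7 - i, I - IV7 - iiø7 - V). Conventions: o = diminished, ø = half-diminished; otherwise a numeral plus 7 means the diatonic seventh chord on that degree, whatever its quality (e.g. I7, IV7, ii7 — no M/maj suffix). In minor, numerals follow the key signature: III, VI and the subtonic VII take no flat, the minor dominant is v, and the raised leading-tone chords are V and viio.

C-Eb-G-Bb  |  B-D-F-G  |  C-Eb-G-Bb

i7 - V65 - i7

C-Eb-G-Bb: root C is the tonic; minor seventh chord there is i7.
B-D-F-G: dominant seventh chord on G = scale degree 5 → V65.
C-Eb-G-Bb: minor seventh chord on C = scale degree 1 → i7.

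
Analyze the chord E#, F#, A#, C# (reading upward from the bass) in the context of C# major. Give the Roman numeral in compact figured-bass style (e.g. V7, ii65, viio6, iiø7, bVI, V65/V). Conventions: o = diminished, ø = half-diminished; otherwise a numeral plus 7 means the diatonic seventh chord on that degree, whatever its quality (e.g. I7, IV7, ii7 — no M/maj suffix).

The pitches F#-A#-C#-E# form a major seventh chord rooted on F#.
F# is scale degree 4 in C# major, and a major seventh chord on that degree is written IV7.
With E# in the bass the chord is in third inversion, so the figured bass is 42.

IV42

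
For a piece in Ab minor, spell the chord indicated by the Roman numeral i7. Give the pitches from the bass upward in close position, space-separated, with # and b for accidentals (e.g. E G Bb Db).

Ab Cb Eb Gb

In Ab minor, the first degree is Ab, and the diatonic chord built there is a minor seventh chord.
That chord is spelled Ab-Cb-Eb-Gb.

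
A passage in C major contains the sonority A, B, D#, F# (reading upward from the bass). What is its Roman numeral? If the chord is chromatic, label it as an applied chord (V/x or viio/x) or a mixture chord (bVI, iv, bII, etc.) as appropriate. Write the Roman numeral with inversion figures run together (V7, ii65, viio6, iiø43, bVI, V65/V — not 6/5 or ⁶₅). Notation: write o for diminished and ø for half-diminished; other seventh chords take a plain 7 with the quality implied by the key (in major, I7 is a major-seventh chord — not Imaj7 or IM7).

Stacked in thirds the chord is B-D#-F#-A: a dominant seventh chord on B.
B is not a diatonic chord root with this quality in C major, but it lies a perfect fifth above E (iii), so the chord functions as an applied dominant of iii.
With A in the bass the chord is in third inversion, so the figured bass is 42.

V42/iii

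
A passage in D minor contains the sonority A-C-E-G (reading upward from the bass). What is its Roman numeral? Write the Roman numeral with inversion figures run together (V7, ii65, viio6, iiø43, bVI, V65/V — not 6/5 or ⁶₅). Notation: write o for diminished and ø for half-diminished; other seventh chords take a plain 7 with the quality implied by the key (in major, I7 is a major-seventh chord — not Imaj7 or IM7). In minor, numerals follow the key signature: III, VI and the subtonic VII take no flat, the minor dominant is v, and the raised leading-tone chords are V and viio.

v7

Stacked in thirds the chord is A-C-E-G: a minor seventh chord on A.
In D minor, A is the dominant; the diatonic minor seventh chord there is v7.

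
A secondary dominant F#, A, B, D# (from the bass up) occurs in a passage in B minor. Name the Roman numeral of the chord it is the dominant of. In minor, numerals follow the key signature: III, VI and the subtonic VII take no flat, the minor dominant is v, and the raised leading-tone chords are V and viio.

The chord is a dominant seventh chord on B.
A dominant resolves down a perfect fifth: B → E. In B minor, E is scale degree 4, i.e. iv.

iv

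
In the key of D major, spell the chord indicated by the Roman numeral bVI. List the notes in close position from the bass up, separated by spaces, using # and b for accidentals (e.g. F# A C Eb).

Bb D F

Scale degree 6 in D major is B; lowering it a half step gives Bb. bVI is a major triad on the lowered sixth degree, borrowed from the parallel minor.
So the chord is Bb-D-F, a major triad.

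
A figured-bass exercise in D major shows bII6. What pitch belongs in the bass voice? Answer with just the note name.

bII in D major has root Eb; the chord is Eb-G-Bb.
The figure 6 means first inversion — the third is in the bass.

G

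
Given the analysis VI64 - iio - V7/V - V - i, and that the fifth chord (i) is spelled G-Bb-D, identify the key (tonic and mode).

G minor

The chord Gm is a minor triad rooted on G; its label is i.
If G is scale degree 1 and the mode makes that degree carry a minor triad, the tonic is G and the mode is minor.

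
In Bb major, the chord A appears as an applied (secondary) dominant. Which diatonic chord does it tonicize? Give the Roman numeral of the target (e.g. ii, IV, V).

The chord is a major triad on A.
A dominant resolves down a perfect fifth: A → D. In Bb major, D is scale degree 3, i.e. iii.

iii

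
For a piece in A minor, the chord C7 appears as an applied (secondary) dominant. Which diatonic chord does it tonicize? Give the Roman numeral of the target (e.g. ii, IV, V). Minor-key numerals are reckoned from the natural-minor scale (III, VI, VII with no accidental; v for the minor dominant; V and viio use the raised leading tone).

The chord is a dominant seventh chord on C.
A dominant resolves down a perfect fifth: C → F. In A minor, F is scale degree 6, i.e. VI.

VI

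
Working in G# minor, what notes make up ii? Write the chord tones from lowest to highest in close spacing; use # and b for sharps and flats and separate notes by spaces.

A# C# E#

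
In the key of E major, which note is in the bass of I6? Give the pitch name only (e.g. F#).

G#

I in E major has root E; the chord is E-G#-B.
The figure 6 means first inversion — the third is in the bass.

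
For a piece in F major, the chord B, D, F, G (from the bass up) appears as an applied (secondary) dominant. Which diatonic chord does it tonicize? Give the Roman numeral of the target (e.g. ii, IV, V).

V

The chord is a dominant seventh chord on G.
A dominant resolves down a perfect fifth: G → C. In F major, C is scale degree 5, i.e. V.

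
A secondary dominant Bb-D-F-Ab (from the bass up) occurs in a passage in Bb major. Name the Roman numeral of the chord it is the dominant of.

IV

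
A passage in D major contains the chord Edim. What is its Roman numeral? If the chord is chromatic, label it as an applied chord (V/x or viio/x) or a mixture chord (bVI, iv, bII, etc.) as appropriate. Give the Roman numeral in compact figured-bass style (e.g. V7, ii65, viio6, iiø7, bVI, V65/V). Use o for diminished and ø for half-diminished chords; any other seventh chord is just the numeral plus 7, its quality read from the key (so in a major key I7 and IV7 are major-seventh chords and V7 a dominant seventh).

iio

Stacked in thirds the chord is E-G-Bb: a diminished triad on E.
E is the second degree of D major. This is the diminished supertonic triad, borrowed from the parallel minor.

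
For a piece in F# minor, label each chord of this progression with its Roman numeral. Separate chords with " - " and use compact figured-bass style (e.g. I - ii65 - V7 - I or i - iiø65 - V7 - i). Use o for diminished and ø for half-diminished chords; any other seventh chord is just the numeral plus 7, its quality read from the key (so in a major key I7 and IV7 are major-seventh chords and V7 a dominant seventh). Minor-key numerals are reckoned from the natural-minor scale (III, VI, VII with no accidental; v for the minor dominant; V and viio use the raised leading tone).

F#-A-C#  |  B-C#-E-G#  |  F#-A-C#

i - v42 - i

F#-A-C#: root F# is the tonic; minor triad there is i.
B-C#-E-G#: minor seventh chord on C# = scale degree 5 → v42.
F#-A-C#: root F# is the tonic; minor triad there is i.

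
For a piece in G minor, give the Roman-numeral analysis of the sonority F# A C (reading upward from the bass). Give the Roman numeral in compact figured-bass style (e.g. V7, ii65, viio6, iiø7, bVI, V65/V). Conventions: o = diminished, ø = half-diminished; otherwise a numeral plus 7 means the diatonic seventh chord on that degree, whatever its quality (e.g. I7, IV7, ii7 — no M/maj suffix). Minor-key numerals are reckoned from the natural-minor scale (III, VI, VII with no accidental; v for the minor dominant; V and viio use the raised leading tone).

Stacked in thirds the chord is F#-A-C: a diminished triad on F#.
F# is scale degree 7 in G minor, and a diminished triad on that degree is written viio.

viio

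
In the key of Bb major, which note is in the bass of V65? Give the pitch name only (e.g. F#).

A

V in Bb major has root F; the chord is F-A-C-Eb.
The figure 65 means first inversion — the third is in the bass.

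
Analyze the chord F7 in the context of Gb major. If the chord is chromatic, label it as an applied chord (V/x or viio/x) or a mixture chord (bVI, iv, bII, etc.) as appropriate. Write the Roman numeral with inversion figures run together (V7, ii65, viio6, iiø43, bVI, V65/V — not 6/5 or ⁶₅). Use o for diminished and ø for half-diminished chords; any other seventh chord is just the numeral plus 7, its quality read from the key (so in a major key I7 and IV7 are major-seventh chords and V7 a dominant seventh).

The pitches F-A-C-Eb form a dominant seventh chord rooted on F.
F is not a diatonic chord root with this quality in Gb major, but it lies a perfect fifth above Bb (iii), so the chord functions as an applied dominant of iii.

V7/iii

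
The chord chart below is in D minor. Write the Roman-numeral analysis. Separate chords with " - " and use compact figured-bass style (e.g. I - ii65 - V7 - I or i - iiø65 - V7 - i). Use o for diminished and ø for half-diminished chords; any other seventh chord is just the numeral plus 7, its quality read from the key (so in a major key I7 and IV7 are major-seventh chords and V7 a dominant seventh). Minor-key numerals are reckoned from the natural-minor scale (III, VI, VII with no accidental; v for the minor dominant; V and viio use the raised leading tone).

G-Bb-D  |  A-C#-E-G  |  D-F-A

G-Bb-D: root G is the subdominant; minor triad there is iv.
A-C#-E-G: root A is the dominant; dominant seventh chord there is V7.
D-F-A: root D is the tonic; minor triad there is i.

iv - V7 - i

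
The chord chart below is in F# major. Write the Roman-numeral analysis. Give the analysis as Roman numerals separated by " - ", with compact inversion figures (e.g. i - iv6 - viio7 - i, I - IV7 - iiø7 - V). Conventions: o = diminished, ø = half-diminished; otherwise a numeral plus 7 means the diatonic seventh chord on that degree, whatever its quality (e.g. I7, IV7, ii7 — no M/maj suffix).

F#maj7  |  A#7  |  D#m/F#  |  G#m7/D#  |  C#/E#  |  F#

I7 - V7/vi - vi6 - ii43 - V6 - I

F#maj7 has root F#, degree 1 in F# major, so I7.
A#7: a dominant seventh chord on A#, the applied dominant of vi → V7/vi.
D#m/F#: minor triad on D# = scale degree 6 → vi6.
G#m7/D# has root G#, degree 2 in F# major, so ii43.
C#/E#: root C# is the dominant; major triad there is V6.
F# has root F#, degree 1 in F# major, so I.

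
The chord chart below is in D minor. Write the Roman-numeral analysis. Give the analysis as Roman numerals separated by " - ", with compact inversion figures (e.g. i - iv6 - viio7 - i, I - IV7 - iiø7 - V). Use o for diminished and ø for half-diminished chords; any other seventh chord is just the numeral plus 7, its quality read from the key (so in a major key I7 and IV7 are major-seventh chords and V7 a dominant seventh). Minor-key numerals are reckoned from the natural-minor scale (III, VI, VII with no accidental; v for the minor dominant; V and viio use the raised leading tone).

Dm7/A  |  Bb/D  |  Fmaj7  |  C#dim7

Dm7/A: root D is the tonic; minor seventh chord there is i43.
Bb/D has root Bb, degree 6 in D minor, so VI6.
Fmaj7 has root F, degree 3 in D minor, so III7.
C#dim7 has root C#, degree 7 in D minor, so viio7.

i43 - VI6 - III7 - viio7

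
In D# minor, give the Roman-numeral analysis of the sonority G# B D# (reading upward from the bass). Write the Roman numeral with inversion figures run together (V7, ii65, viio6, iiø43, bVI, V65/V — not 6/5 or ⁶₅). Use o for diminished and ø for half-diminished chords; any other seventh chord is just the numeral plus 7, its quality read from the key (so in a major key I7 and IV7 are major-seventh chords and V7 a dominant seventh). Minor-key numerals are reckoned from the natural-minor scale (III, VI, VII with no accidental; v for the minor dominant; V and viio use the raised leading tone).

Stacked in thirds the chord is G#-B-D#: a minor triad on G#.
In D# minor, G# is the subdominant; the diatonic minor triad there is iv.

iv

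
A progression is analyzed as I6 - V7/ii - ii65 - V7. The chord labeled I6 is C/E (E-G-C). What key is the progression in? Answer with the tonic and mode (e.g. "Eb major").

The chord C/E is a major triad rooted on C; its label is I6.
If C is scale degree 1 and the mode makes that degree carry a major triad, the tonic is C and the mode is major.

C major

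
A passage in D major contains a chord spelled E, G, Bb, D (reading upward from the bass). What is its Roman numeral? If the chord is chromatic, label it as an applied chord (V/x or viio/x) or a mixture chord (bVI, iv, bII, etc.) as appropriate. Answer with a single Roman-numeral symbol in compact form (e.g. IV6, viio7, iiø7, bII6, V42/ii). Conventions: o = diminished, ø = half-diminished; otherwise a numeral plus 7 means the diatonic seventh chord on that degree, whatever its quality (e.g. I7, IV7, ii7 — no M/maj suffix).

Stacked in thirds the chord is E-G-Bb-D: a half-diminished seventh chord on E.
E is the second degree of D major. This is the half-diminished supertonic seventh, borrowed from the parallel minor.

iiø7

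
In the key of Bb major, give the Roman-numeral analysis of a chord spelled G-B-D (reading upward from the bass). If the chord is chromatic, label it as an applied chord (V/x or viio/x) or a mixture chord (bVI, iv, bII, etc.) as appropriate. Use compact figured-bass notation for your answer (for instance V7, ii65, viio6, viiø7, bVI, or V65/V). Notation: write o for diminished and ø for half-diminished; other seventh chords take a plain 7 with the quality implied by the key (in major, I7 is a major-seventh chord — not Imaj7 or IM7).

V/ii

The pitches G-B-D form a major triad rooted on G.
G is not a diatonic chord root with this quality in Bb major, but it lies a perfect fifth above C (ii), so the chord functions as an applied dominant of ii.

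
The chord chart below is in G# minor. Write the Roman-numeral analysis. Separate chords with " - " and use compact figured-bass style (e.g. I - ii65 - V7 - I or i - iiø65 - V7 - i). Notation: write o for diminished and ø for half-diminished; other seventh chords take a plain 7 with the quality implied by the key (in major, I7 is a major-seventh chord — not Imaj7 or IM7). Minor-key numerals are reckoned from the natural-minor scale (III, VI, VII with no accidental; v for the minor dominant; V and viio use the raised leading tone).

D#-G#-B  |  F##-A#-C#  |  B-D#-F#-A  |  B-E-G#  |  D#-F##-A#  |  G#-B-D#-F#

i64 - viio - V7/VI - VI64 - V - i7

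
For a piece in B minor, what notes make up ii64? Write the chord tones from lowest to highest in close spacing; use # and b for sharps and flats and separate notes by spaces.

G# C# E

Scale degree 2 in B minor is C#; here the chord built on it is altered to a minor triad. ii64 is the minor supertonic, borrowed from the parallel major (the Dorian ii).
So the chord is C#-E-G#, a minor triad.
With the 64 figure the chord is in second inversion; from the bass G# upward in close position it reads G#-C#-E.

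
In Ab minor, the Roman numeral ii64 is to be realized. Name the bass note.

F

ii in Ab minor has root Bb; the chord is Bb-Db-F.
The figure 64 means second inversion — the fifth is in the bass.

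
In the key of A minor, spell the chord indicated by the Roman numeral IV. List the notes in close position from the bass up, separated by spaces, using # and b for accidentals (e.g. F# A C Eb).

D F# A

IV is the major subdominant, borrowed from the parallel major. In A minor that root is D.
So the chord is D-F#-A.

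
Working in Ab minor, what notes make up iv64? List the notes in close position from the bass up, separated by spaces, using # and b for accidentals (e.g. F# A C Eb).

The numeral's case and figure indicate a minor triad. In Ab minor its root, the fourth degree, is Db.
Stacking thirds from Db gives Db-Fb-Ab.
With the 64 figure the chord is in second inversion; from the bass Ab upward in close position it reads Ab-Db-Fb.

Ab Db Fb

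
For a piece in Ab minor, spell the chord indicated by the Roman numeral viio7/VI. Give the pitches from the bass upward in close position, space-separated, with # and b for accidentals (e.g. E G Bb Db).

Eb Gb Bbb Dbb

The slash marks an applied leading-tone chord: viio of VI. In Ab minor, VI is Fb, so the leading tone to it is Eb, a half step below.
Building a fully diminished seventh chord on Eb gives Eb-Gb-Bbb-Dbb.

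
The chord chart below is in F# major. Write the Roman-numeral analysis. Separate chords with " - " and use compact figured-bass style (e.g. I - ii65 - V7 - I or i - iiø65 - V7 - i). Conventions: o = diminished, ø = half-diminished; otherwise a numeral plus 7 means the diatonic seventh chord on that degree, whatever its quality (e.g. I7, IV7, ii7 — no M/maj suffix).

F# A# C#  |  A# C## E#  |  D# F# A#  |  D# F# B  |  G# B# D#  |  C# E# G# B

I - V/vi - vi - IV6 - V/V - V7

F#-A#-C#: root F# is the tonic; major triad there is I.
A#-C##-E#: chromatic; A# is V of vi, so V/vi.
D#-F#-A#: root D# is the submediant; minor triad there is vi.
D#-F#-B has root B, degree 4 in F# major, so IV6.
G#-B#-D# is the secondary dominant of V (major triad on G#): V/V.
C#-E#-G#-B: root C# is the dominant; dominant seventh chord there is V7.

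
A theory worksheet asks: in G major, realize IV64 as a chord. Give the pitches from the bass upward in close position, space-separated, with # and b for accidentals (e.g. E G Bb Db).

G C E

The numeral's case and figure indicate a major triad. In G major its root, the fourth degree, is C.
Stacking thirds from C gives C-E-G.
The figured bass 64 indicates second inversion, placing the fifth (G) in the bass: G-C-E.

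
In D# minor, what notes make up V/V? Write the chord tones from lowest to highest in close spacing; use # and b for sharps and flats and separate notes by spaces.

The slash means an applied dominant: we want the dominant of V. In D# minor, V is A# major, and its dominant is built on E#.
Building a major triad on E# gives E#-G##-B#.

E# G## B#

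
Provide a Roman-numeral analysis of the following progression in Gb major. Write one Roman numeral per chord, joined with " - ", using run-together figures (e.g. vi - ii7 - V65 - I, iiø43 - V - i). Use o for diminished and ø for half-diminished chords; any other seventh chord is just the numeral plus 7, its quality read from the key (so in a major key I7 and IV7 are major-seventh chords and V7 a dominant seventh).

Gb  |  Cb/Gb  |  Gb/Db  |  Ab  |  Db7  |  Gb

Gb: root Gb is the tonic; major triad there is I.
Cb/Gb has root Cb, degree 4 in Gb major, so IV64.
Gb/Db: major triad on Gb = scale degree 1 → I64.
Ab: a major triad on Ab, the applied dominant of V → V/V.
Db7: root Db is the dominant; dominant seventh chord there is V7.
Gb has root Gb, degree 1 in Gb major, so I.

I - IV64 - I64 - V/V - V7 - I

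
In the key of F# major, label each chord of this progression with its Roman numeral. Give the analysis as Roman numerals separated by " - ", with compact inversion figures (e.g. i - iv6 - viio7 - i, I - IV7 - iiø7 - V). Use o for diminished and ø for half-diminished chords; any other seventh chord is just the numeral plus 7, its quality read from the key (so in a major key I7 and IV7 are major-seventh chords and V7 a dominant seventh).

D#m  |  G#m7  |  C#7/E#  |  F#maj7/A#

vi - ii7 - V65 - I65

D#m has root D#, degree 6 in F# major, so vi.
G#m7: root G# is the supertonic; minor seventh chord there is ii7.
C#7/E#: dominant seventh chord on C# = scale degree 5 → V65.
F#maj7/A# has root F#, degree 1 in F# major, so I65.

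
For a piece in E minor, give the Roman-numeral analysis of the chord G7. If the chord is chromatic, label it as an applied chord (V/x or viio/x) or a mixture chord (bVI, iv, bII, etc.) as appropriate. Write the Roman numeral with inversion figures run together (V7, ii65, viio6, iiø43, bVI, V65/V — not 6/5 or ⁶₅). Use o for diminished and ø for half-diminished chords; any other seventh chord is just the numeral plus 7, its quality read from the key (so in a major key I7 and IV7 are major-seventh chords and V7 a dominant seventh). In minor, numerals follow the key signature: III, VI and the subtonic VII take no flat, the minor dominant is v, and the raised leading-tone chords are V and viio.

V7/VI

Stacked in thirds the chord is G-B-D-F: a dominant seventh chord on G.
G is not a diatonic chord root with this quality in E minor, but it lies a perfect fifth above C (VI), so the chord functions as an applied dominant of VI.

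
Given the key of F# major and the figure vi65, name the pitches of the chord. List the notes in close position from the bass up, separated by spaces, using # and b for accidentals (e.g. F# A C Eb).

The numeral's case and figure indicate a minor seventh chord. In F# major its root, the submediant, is D#.
Stacking thirds from D# gives D#-F#-A#-C#.
With the 65 figure the chord is in first inversion; from the bass F# upward in close position it reads F#-A#-C#-D#.

F# A# C# D#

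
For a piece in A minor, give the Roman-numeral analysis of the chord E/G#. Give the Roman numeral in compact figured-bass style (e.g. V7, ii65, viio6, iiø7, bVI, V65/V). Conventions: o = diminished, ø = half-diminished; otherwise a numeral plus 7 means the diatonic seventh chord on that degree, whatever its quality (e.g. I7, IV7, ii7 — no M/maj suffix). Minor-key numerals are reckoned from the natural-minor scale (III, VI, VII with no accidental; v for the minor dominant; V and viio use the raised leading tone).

Stacked in thirds the chord is E-G#-B: a major triad on E.
In A minor, E is the dominant; the diatonic major triad there is V.
With G# in the bass the chord is in first inversion, so the figured bass is 6.

V6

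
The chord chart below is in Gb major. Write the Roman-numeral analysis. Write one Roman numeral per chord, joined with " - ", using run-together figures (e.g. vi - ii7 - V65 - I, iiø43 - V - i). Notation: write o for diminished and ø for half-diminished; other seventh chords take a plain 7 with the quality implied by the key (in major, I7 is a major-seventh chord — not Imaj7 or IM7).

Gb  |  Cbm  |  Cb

Gb: root Gb is the tonic; major triad there is I.
Cbm: minor triad on Cb — chromatic; iv (borrowed from the parallel minor).
Cb has root Cb, degree 4 in Gb major, so IV.

I - iv - IV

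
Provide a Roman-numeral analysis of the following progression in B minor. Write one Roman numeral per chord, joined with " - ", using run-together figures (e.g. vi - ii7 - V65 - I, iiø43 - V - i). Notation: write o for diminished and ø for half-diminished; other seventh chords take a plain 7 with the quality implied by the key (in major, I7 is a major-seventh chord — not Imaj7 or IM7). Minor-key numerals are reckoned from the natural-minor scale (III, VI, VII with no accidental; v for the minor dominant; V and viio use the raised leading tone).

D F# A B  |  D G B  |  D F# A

i65 - VI64 - III

D-F#-A-B: minor seventh chord on B = scale degree 1 → i65.
D-G-B has root G, degree 6 in B minor, so VI64.
D-F#-A: root D is the mediant; major triad there is III.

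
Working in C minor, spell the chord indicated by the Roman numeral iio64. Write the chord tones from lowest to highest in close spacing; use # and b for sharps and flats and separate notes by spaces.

The numeral's case and figure indicate a diminished triad. In C minor its root, the second degree, is D.
Stacking thirds from D gives D-F-Ab.
The figured bass 64 indicates second inversion, placing the fifth (Ab) in the bass: Ab-D-F.

Ab D F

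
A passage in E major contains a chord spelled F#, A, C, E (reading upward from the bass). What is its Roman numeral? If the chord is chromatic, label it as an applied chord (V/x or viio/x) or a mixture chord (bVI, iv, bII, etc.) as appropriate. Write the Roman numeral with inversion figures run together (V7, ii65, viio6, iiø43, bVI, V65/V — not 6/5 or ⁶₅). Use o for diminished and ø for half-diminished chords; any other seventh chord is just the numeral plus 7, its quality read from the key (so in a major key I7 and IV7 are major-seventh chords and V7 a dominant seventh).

iiø7

The pitches F#-A-C-E form a half-diminished seventh chord rooted on F#.
F# is the second degree of E major. This is the half-diminished supertonic seventh, borrowed from the parallel minor.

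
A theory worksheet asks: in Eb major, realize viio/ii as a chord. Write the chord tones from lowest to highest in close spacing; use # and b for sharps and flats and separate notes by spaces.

E G Bb

The slash marks an applied leading-tone chord: viio of ii. In Eb major, ii is F, so the leading tone to it is E, a half step below.
Building a diminished triad on E gives E-G-Bb.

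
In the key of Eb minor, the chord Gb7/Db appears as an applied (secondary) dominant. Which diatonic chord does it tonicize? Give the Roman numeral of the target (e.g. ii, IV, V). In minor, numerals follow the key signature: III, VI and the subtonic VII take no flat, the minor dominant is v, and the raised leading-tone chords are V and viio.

The chord is a dominant seventh chord on Gb.
A dominant resolves down a perfect fifth: Gb → Cb. In Eb minor, Cb is scale degree 6, i.e. VI.

VI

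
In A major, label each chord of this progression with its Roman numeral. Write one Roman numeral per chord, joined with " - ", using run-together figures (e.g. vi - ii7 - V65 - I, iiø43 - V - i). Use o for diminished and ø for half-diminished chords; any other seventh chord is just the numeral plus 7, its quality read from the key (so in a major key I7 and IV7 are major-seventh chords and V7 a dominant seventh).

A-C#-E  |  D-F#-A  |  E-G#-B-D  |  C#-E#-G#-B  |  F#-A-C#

I - IV - V7 - V7/vi - vi

A-C#-E: major triad on A = scale degree 1 → I.
D-F#-A: major triad on D = scale degree 4 → IV.
E-G#-B-D: dominant seventh chord on E = scale degree 5 → V7.
C#-E#-G#-B is the secondary dominant of vi (dominant seventh chord on C#): V7/vi.
F#-A-C#: root F# is the submediant; minor triad there is vi.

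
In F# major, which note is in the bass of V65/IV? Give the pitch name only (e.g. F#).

A#

The applied chord V65/IV is rooted on F#: F#-A#-C#-E.
The figure 65 means first inversion — the third is in the bass.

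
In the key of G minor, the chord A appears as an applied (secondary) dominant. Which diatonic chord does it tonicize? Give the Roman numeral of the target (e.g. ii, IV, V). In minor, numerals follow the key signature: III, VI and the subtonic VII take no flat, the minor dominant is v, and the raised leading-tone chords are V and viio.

V

The chord is a major triad on A.
A dominant resolves down a perfect fifth: A → D. In G minor, D is scale degree 5, i.e. V.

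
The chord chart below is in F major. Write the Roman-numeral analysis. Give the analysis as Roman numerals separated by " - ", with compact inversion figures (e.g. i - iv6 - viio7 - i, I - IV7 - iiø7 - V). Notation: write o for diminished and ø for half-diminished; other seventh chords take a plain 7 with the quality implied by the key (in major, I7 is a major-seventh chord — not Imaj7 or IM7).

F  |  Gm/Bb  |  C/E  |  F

I - ii6 - V6 - I

F: root F is the tonic; major triad there is I.
Gm/Bb has root G, degree 2 in F major, so ii6.
C/E has root C, degree 5 in F major, so V6.
F: root F is the tonic; major triad there is I.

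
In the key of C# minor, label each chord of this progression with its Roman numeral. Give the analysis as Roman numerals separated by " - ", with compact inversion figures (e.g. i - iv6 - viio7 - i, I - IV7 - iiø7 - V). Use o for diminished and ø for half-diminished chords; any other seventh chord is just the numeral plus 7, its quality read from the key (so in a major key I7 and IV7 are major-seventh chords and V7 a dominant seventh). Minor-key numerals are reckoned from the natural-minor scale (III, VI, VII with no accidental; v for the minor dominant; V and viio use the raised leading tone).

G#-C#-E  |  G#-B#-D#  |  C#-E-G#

G#-C#-E: root C# is the tonic; minor triad there is i64.
G#-B#-D# has root G#, degree 5 in C# minor, so V.
C#-E-G#: minor triad on C# = scale degree 1 → i.

i64 - V - i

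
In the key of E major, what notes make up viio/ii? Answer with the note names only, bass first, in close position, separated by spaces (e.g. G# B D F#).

The slash marks an applied leading-tone chord: viio of ii. In E major, ii is F#, so the leading tone to it is E#, a half step below.
Building a diminished triad on E# gives E#-G#-B.

E# G# B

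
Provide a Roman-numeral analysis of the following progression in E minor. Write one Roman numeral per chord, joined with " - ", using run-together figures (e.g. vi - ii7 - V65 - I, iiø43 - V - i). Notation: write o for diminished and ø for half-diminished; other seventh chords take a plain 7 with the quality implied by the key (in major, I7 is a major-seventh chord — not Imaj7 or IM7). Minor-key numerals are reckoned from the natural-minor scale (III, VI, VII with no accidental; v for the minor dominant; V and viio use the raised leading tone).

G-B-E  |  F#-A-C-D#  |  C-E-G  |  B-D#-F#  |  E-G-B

i6 - viio65 - VI - V - i

G-B-E: root E is the tonic; minor triad there is i6.
F#-A-C-D# has root D#, degree 7 in E minor, so viio65.
C-E-G has root C, degree 6 in E minor, so VI.
B-D#-F#: root B is the dominant; major triad there is V.
E-G-B: minor triad on E = scale degree 1 → i.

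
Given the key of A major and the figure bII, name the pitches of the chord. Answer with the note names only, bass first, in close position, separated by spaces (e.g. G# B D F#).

Bb D F

Scale degree 2 in A major is B; lowering it a half step gives Bb. bII is the Neapolitan chord — a major triad on the lowered second degree.
So the chord is Bb-D-F.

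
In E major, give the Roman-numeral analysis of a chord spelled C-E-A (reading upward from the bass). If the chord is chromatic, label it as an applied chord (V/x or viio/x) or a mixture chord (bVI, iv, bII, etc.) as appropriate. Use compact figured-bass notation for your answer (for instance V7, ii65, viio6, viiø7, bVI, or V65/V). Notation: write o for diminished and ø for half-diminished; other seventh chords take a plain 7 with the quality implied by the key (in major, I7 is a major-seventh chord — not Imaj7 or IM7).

iv6

Stacked in thirds the chord is A-C-E: a minor triad on A.
A is the fourth degree of E major. This is the minor subdominant, borrowed from the parallel minor.
With C in the bass the chord is in first inversion, so the figured bass is 6.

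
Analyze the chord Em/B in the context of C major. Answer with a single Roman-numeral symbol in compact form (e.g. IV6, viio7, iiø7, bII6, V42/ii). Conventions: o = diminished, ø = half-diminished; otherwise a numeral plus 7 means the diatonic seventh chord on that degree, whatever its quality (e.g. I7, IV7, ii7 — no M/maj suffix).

The pitches E-G-B form a minor triad rooted on E.
E is scale degree 3 in C major, and a minor triad on that degree is written iii.
With B in the bass the chord is in second inversion, so the figured bass is 64.

iii64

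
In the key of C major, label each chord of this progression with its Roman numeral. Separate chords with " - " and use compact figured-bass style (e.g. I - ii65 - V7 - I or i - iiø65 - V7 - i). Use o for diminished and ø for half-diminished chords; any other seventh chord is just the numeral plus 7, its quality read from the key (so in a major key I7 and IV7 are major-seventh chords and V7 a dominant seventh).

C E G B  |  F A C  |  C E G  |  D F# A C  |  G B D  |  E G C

C-E-G-B has root C, degree 1 in C major, so I7.
F-A-C: major triad on F = scale degree 4 → IV.
C-E-G: root C is the tonic; major triad there is I.
D-F#-A-C is the secondary dominant of V (dominant seventh chord on D): V7/V.
G-B-D: root G is the dominant; major triad there is V.
E-G-C: major triad on C = scale degree 1 → I6.

I7 - IV - I - V7/V - V - I6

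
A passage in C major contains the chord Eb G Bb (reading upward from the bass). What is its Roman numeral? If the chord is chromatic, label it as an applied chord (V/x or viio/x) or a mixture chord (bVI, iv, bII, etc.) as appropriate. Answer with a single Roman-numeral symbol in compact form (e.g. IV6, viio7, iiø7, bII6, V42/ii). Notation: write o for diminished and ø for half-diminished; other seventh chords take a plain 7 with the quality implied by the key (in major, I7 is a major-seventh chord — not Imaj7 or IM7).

The pitches Eb-G-Bb form a major triad rooted on Eb.
Eb is the lowered third degree of C major (diatonic 3 would be E). This is a major triad on the lowered third degree, borrowed from the parallel minor.

bIII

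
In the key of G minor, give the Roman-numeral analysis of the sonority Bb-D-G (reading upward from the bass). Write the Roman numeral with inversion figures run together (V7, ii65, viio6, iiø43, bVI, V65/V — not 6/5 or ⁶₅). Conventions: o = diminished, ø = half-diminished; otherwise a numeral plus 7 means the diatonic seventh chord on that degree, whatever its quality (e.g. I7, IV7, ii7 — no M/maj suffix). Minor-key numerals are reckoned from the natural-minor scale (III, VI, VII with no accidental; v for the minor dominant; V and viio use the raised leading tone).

Stacked in thirds the chord is G-Bb-D: a minor triad on G.
G is scale degree 1 in G minor, and a minor triad on that degree is written i.
With Bb in the bass the chord is in first inversion, so the figured bass is 6.

i6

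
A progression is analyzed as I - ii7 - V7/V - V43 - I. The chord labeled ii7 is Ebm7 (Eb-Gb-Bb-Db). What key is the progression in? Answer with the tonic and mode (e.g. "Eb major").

The chord Ebm7 is a minor seventh chord rooted on Eb; its label is ii7.
ii7 on Eb implies Eb is the supertonic; that puts the tonic at Db, and the lowercase numeral fits major mode.

Db major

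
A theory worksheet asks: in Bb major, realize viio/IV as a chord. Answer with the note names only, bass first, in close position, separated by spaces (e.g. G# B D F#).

The slash marks an applied leading-tone chord: viio of IV. In Bb major, IV is Eb, so the leading tone to it is D, a half step below.
Building a diminished triad on D gives D-F-Ab.

D F Ab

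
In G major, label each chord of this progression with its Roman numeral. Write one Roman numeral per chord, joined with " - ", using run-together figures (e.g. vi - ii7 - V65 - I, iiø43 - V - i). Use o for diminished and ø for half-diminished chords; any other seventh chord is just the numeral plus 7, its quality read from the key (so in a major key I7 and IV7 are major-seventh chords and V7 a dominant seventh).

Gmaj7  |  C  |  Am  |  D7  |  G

I7 - IV - ii - V7 - I

Gmaj7: major seventh chord on G = scale degree 1 → I7.
C has root C, degree 4 in G major, so IV.
Am: minor triad on A = scale degree 2 → ii.
D7 has root D, degree 5 in G major, so V7.
G has root G, degree 1 in G major, so I.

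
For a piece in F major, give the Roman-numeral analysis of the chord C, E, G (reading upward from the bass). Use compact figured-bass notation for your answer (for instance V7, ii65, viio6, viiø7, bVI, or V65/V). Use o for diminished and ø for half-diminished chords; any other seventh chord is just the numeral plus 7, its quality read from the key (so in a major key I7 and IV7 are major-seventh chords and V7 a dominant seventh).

V

The pitches C-E-G form a major triad rooted on C.
In F major, C is the dominant; the diatonic major triad there is V.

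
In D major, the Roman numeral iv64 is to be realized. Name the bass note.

D

iv in D major has root G; the chord is G-Bb-D.
The figure 64 means second inversion — the fifth is in the bass.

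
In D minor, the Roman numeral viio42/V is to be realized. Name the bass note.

The applied chord viio42/V is rooted on G#: G#-B-D-F.
The figure 42 means third inversion — the seventh is in the bass.

F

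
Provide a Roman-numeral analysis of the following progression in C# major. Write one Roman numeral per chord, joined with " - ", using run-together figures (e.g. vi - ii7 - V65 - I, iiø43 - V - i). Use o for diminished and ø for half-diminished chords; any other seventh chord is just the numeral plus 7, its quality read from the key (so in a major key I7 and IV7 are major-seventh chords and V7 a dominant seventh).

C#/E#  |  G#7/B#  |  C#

C#/E# has root C#, degree 1 in C# major, so I6.
G#7/B# has root G#, degree 5 in C# major, so V65.
C#: root C# is the tonic; major triad there is I.

I6 - V65 - I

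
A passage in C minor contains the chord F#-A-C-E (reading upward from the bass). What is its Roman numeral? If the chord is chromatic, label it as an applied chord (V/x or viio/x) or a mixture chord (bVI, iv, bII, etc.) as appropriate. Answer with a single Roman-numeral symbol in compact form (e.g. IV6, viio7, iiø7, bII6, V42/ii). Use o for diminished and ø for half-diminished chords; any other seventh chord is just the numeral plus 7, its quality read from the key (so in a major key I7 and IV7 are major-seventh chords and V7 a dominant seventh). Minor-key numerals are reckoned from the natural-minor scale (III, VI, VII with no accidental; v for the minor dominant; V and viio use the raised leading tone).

viiø7/V

The pitches F#-A-C-E form a half-diminished seventh chord rooted on F#.
F# sits a half step below G (V in C minor); a diminished chord there is the applied leading-tone chord of V.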